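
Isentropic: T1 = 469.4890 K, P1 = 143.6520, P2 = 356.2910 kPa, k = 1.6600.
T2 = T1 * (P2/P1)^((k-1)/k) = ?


(k-1)/k = 0.3976
(P2/P1)^exp = 1.4350
T2 = 469.4890 * 1.4350 = 673.7086 K

673.7086 K


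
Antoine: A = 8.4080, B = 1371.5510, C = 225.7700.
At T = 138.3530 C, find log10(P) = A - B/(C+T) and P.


C+T = 364.1230
B/(C+T) = 3.7667
log10(P) = 8.4080 - 3.7667 = 4.6413
P = 10^4.6413 = 43779.9810 mmHg

43779.9810 mmHg


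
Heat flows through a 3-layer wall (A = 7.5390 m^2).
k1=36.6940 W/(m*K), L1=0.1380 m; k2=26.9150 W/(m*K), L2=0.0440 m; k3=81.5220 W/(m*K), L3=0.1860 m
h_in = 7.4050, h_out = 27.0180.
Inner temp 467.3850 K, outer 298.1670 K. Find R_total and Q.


R_conv_in = 1/(7.4050*7.5390) = 0.0179
R_1 = 0.1380/(36.6940*7.5390) = 0.0005
R_2 = 0.0440/(26.9150*7.5390) = 0.0002
R_3 = 0.1860/(81.5220*7.5390) = 0.0003
R_conv_out = 1/(27.0180*7.5390) = 0.0049
R_total = 0.0238 K/W
Q = 169.2180 / 0.0238 = 7097.9246 W

R_total = 0.0238 K/W, Q = 7097.9246 W


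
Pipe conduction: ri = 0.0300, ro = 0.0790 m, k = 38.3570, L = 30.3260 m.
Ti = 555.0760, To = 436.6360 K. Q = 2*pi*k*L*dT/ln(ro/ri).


dT = 118.4400 K
ln(ro/ri) = 0.9683
Q = 2*pi*38.3570*30.3260*118.4400 / 0.9683 = 894026.3383 W

894026.3383 W


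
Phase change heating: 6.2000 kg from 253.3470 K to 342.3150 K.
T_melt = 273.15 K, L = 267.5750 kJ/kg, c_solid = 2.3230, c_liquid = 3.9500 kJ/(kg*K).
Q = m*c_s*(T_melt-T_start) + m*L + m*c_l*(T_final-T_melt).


Q1 (sensible, solid) = 6.2000 * 2.3230 * 19.8030 = 285.2147 kJ
Q2 (latent) = 6.2000 * 267.5750 = 1658.9650 kJ
Q3 (sensible, liquid) = 6.2000 * 3.9500 * 69.1650 = 1693.8509 kJ
Q_total = 3638.0305 kJ

3638.0305 kJ


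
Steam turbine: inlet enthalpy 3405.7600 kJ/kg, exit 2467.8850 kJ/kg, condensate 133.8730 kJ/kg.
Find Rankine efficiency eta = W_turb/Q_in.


W = 937.8750 kJ/kg
Q_in = 3271.8870 kJ/kg
eta = 0.2866 = 28.6647%

eta = 28.6647%


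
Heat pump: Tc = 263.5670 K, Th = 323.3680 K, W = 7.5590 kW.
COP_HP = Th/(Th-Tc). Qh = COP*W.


COP = 323.3680 / 59.8010 = 5.4074
Qh = 5.4074 * 7.5590 = 40.8745 kW

COP = 5.4074, Qh = 40.8745 kW


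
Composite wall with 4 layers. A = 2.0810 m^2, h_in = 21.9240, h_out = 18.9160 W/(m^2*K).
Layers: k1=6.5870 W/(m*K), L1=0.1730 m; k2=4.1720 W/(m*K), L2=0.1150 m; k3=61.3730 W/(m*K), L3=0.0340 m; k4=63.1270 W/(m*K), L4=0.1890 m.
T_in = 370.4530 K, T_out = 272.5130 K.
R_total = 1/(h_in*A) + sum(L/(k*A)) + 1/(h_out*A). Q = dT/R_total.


R_conv_in = 1/(21.9240*2.0810) = 0.0219
R_1 = 0.1730/(6.5870*2.0810) = 0.0126
R_2 = 0.1150/(4.1720*2.0810) = 0.0132
R_3 = 0.0340/(61.3730*2.0810) = 0.0003
R_4 = 0.1890/(63.1270*2.0810) = 0.0014
R_conv_out = 1/(18.9160*2.0810) = 0.0254
R_total = 0.0749 K/W
Q = 97.9400 / 0.0749 = 1307.7189 W

R_total = 0.0749 K/W, Q = 1307.7189 W


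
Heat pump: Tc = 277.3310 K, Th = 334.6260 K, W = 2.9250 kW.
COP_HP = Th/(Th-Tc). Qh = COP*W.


COP = 334.6260 / 57.2950 = 5.8404
Qh = 5.8404 * 2.9250 = 17.0832 kW

COP = 5.8404, Qh = 17.0832 kW


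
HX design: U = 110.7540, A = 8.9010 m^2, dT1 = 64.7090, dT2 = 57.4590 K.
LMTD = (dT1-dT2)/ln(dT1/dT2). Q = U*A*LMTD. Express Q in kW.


LMTD = 61.0122 K
Q = 110.7540 * 8.9010 * 61.0122 = 60147.1538 W = 60.1472 kW

60.1472 kW


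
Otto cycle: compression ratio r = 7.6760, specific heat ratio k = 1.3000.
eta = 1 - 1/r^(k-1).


r^(k-1) = 1.8431
eta = 1 - 1/1.8431 = 0.4574 = 45.7425%

45.7425%


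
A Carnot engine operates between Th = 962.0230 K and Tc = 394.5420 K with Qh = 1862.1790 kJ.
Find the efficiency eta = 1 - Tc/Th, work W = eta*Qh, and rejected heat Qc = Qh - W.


eta = 1 - 394.5420/962.0230 = 0.5899
W = 0.5899 * 1862.1790 = 1098.4677 kJ
Qc = 1862.1790 - 1098.4677 = 763.7113 kJ

eta = 58.9883%, W = 1098.4677 kJ, Qc = 763.7113 kJ


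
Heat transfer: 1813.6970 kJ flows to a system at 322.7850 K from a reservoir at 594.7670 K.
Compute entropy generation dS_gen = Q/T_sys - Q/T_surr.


dS_sys = 1813.6970/322.7850 = 5.6189 kJ/K
dS_surr = -1813.6970/594.7670 = -3.0494 kJ/K
dS_gen = 5.6189 - 3.0494 = 2.5695 kJ/K (irreversible)

dS_gen = 2.5695 kJ/K, irreversible


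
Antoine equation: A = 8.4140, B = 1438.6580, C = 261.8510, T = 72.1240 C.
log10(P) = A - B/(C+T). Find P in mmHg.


C+T = 333.9750
B/(C+T) = 4.3077
log10(P) = 8.4140 - 4.3077 = 4.1063
P = 10^4.1063 = 12773.7463 mmHg

12773.7463 mmHg


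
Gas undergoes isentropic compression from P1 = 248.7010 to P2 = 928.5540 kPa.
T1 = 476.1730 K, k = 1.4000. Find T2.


(k-1)/k = 0.2857
(P2/P1)^exp = 1.4570
T2 = 476.1730 * 1.4570 = 693.7937 K

693.7937 K


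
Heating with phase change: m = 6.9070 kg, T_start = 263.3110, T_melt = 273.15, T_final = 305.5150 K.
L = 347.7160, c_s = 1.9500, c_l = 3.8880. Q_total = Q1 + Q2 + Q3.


Q1 (sensible, solid) = 6.9070 * 1.9500 * 9.8390 = 132.5180 kJ
Q2 (latent) = 6.9070 * 347.7160 = 2401.6744 kJ
Q3 (sensible, liquid) = 6.9070 * 3.8880 * 32.3650 = 869.1432 kJ
Q_total = 3403.3356 kJ

3403.3356 kJ


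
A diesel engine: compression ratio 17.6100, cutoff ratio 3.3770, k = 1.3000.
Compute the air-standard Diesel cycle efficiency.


r^(k-1) = 2.3644
rc^k = 4.8651
eta = 0.4710 = 47.0996%

47.0996%


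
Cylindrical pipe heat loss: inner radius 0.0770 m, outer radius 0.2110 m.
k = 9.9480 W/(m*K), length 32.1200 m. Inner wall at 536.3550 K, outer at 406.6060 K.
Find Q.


dT = 129.7490 K
ln(ro/ri) = 1.0081
Q = 2*pi*9.9480*32.1200*129.7490 / 1.0081 = 258411.5724 W

258411.5724 W


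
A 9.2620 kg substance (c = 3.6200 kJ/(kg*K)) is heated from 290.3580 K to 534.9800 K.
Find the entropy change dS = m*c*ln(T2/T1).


T2/T1 = 1.8425
ln(T2/T1) = 0.6111
dS = 9.2620 * 3.6200 * 0.6111 = 20.4897 kJ/K

20.4897 kJ/K


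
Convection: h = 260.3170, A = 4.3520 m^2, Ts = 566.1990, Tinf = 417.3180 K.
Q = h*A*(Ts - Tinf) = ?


dT = 148.8810 K
Q = 260.3170 * 4.3520 * 148.8810 = 168667.2230 W

168667.2230 W


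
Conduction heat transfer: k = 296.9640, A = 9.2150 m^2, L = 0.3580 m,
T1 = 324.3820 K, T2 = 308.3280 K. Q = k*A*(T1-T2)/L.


dT = 16.0540 K
Q = 296.9640 * 9.2150 * 16.0540 / 0.3580 = 122715.4872 W

122715.4872 W


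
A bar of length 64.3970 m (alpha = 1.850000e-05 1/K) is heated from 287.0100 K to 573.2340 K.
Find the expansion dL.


dT = 286.2240 K
dL = 1.850000e-05 * 64.3970 * 286.2240 = 0.340991 m
L_final = 64.737991 m

dL = 0.340991 m


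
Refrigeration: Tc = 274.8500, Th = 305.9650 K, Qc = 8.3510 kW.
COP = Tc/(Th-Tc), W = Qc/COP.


COP = 274.8500 / 31.1150 = 8.8334
W = 8.3510 / 8.8334 = 0.9454 kW

COP = 8.8334, W = 0.9454 kW


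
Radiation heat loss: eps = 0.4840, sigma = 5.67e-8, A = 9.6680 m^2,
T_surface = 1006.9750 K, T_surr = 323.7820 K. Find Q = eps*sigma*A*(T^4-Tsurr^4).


T^4 = 1.0282e+12
Tsurr^4 = 1.0990e+10
Q = 0.4840 * 5.67e-8 * 9.6680 * 1.0172e+12 = 269881.2204 W

269881.2204 W


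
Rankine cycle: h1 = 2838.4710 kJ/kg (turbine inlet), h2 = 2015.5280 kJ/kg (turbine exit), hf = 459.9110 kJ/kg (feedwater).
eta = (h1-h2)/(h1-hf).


W = 822.9430 kJ/kg
Q_in = 2378.5600 kJ/kg
eta = 0.3460 = 34.5984%

eta = 34.5984%


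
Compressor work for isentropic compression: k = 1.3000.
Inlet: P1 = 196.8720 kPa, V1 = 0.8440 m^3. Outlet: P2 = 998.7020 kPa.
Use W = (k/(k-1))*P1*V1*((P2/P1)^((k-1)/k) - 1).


(k-1)/k = 0.2308
(P2/P1)^exp = 1.4546
W = 4.3333 * 196.8720 * 0.8440 * (1.4546 - 1) = 327.3406 kJ

327.3406 kJ


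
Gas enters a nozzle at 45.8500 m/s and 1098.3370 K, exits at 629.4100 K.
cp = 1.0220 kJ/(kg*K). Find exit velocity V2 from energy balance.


dT = 468.9270 K
2*cp*1000*dT = 958486.7880
V1^2 = 2102.2225
V2 = sqrt(960589.0105) = 980.0964 m/s

980.0964 m/s


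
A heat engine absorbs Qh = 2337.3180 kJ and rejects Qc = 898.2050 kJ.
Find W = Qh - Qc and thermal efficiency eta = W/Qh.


W = 2337.3180 - 898.2050 = 1439.1130 kJ
eta = 1439.1130 / 2337.3180 = 0.6157 = 61.5711%

W = 1439.1130 kJ, eta = 61.5711%


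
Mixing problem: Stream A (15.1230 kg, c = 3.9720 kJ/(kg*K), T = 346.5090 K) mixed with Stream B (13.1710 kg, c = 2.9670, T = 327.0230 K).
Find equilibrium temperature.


num = 33593.8168
den = 99.1469
Tf = 338.8287 K

338.8287 K


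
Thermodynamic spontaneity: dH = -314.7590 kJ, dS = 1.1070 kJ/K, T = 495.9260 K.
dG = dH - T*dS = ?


T*dS = 495.9260 * 1.1070 = 548.9901 kJ
dG = -314.7590 - 548.9901 = -863.7491 kJ (spontaneous)

dG = -863.7491 kJ, spontaneous


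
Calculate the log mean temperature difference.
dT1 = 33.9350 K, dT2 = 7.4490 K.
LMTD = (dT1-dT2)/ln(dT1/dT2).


dT1/dT2 = 4.5556
ln(dT1/dT2) = 1.5164
LMTD = 26.4860 / 1.5164 = 17.4667 K

17.4667 K


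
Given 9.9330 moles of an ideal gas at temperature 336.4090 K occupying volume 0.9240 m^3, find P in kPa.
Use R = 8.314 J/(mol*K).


P = nRT/V = 9.9330 * 8.314 * 336.4090 / 0.9240
= 27781.6517 / 0.9240 = 30066.7226 Pa = 30.0667 kPa

30.0667 kPa


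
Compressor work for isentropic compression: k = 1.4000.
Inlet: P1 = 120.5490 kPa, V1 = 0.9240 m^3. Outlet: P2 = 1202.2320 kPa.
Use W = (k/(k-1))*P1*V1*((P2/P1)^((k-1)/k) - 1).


(k-1)/k = 0.2857
(P2/P1)^exp = 1.9292
W = 3.5000 * 120.5490 * 0.9240 * (1.9292 - 1) = 362.2558 kJ

362.2558 kJ


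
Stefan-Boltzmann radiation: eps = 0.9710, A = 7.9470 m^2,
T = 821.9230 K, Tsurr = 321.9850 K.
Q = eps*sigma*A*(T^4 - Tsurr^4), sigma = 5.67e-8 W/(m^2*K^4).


T^4 = 4.5638e+11
Tsurr^4 = 1.0748e+10
Q = 0.9710 * 5.67e-8 * 7.9470 * 4.4563e+11 = 194975.2078 W

194975.2078 W


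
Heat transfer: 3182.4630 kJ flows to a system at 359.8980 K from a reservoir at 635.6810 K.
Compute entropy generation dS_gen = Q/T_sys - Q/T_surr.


dS_sys = 3182.4630/359.8980 = 8.8427 kJ/K
dS_surr = -3182.4630/635.6810 = -5.0064 kJ/K
dS_gen = 8.8427 - 5.0064 = 3.8363 kJ/K (irreversible)

dS_gen = 3.8363 kJ/K, irreversible


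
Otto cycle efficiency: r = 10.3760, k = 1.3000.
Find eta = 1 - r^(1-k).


r^(k-1) = 2.0175
eta = 1 - 1/2.0175 = 0.5043 = 50.4332%

50.4332%


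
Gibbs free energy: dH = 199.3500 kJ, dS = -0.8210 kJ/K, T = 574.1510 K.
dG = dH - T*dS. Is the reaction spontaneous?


T*dS = 574.1510 * -0.8210 = -471.3780 kJ
dG = 199.3500 + 471.3780 = 670.7280 kJ (non-spontaneous)

dG = 670.7280 kJ, non-spontaneous


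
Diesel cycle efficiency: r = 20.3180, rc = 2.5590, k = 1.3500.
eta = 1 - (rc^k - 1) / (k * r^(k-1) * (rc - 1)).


r^(k-1) = 2.8692
rc^k = 3.5555
eta = 0.5768 = 57.6816%

57.6816%


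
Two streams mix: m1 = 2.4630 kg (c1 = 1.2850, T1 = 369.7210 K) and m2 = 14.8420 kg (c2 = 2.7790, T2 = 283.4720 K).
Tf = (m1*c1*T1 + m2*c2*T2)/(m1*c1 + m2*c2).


num = 12862.2132
den = 44.4109
Tf = 289.6186 K

289.6186 K


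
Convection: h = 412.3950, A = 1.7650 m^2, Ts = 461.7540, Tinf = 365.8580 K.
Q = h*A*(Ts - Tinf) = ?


dT = 95.8960 K
Q = 412.3950 * 1.7650 * 95.8960 = 69800.5096 W

69800.5096 W


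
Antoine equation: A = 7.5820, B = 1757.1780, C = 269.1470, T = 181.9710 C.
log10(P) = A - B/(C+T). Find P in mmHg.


C+T = 451.1180
B/(C+T) = 3.8952
log10(P) = 7.5820 - 3.8952 = 3.6868
P = 10^3.6868 = 4862.2503 mmHg

4862.2503 mmHg


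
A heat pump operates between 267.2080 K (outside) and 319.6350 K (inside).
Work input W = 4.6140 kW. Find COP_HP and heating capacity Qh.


COP = 319.6350 / 52.4270 = 6.0968
Qh = 6.0968 * 4.6140 = 28.1305 kW

COP = 6.0968, Qh = 28.1305 kW


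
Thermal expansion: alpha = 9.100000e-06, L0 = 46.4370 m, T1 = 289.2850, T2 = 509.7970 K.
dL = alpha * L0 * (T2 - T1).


dT = 220.5120 K
dL = 9.100000e-06 * 46.4370 * 220.5120 = 0.093183 m
L_final = 46.530183 m

dL = 0.093183 m


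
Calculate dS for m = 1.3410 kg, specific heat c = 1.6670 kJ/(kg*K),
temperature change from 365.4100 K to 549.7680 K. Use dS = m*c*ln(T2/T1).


T2/T1 = 1.5045
ln(T2/T1) = 0.4085
dS = 1.3410 * 1.6670 * 0.4085 = 0.9131 kJ/K

0.9131 kJ/K


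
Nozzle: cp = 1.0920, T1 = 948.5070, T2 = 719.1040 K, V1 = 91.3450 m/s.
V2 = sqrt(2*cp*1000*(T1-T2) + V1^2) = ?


dT = 229.4030 K
2*cp*1000*dT = 501016.1520
V1^2 = 8343.9090
V2 = sqrt(509360.0610) = 713.6947 m/s

713.6947 m/s


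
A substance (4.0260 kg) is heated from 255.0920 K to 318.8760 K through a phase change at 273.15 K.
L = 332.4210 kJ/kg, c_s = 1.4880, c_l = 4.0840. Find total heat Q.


Q1 (sensible, solid) = 4.0260 * 1.4880 * 18.0580 = 108.1798 kJ
Q2 (latent) = 4.0260 * 332.4210 = 1338.3269 kJ
Q3 (sensible, liquid) = 4.0260 * 4.0840 * 45.7260 = 751.8353 kJ
Q_total = 2198.3421 kJ

2198.3421 kJ


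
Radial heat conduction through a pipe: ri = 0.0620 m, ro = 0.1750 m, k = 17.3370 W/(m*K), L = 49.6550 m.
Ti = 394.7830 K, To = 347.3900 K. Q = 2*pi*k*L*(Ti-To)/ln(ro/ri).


dT = 47.3930 K
ln(ro/ri) = 1.0377
Q = 2*pi*17.3370*49.6550*47.3930 / 1.0377 = 247046.9230 W

247046.9230 W


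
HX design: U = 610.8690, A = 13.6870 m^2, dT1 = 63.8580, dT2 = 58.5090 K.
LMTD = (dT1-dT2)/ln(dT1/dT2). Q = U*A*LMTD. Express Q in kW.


LMTD = 61.1445 K
Q = 610.8690 * 13.6870 * 61.1445 = 511227.0487 W = 511.2270 kW

511.2270 kW


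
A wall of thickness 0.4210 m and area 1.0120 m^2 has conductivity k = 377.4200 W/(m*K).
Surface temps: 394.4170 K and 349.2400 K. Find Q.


dT = 45.1770 K
Q = 377.4200 * 1.0120 * 45.1770 / 0.4210 = 40986.4888 W

40986.4888 W


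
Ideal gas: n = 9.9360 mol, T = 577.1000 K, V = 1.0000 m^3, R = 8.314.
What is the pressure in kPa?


P = nRT/V = 9.9360 * 8.314 * 577.1000 / 1.0000
= 47673.0214 / 1.0000 = 47673.0214 Pa = 47.6730 kPa

47.6730 kPa


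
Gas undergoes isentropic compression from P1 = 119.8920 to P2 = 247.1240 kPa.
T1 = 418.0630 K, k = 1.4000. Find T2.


(k-1)/k = 0.2857
(P2/P1)^exp = 1.2296
T2 = 418.0630 * 1.2296 = 514.0338 K

514.0338 K


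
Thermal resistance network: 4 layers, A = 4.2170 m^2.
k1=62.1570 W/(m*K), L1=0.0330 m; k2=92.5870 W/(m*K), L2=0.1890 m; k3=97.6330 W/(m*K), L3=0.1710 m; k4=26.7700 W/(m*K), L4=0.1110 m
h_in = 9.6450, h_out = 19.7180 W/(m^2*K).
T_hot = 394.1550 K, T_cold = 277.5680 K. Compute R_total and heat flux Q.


R_conv_in = 1/(9.6450*4.2170) = 0.0246
R_1 = 0.0330/(62.1570*4.2170) = 0.0001
R_2 = 0.1890/(92.5870*4.2170) = 0.0005
R_3 = 0.1710/(97.6330*4.2170) = 0.0004
R_4 = 0.1110/(26.7700*4.2170) = 0.0010
R_conv_out = 1/(19.7180*4.2170) = 0.0120
R_total = 0.0386 K/W
Q = 116.5870 / 0.0386 = 3018.7256 W

R_total = 0.0386 K/W, Q = 3018.7256 W


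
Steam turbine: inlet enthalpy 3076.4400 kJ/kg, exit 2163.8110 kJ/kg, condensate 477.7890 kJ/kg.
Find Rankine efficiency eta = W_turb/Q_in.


W = 912.6290 kJ/kg
Q_in = 2598.6510 kJ/kg
eta = 0.3512 = 35.1193%

eta = 35.1193%


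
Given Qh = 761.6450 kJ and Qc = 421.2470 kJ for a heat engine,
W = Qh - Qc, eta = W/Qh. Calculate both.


W = 761.6450 - 421.2470 = 340.3980 kJ
eta = 340.3980 / 761.6450 = 0.4469 = 44.6925%

W = 340.3980 kJ, eta = 44.6925%


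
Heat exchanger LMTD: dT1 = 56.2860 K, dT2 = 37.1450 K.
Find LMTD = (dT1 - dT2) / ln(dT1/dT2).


dT1/dT2 = 1.5153
ln(dT1/dT2) = 0.4156
LMTD = 19.1410 / 0.4156 = 46.0545 K

46.0545 K


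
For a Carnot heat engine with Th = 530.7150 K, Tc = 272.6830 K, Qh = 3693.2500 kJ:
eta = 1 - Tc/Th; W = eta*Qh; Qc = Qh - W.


eta = 1 - 272.6830/530.7150 = 0.4862
W = 0.4862 * 3693.2500 = 1795.6468 kJ
Qc = 3693.2500 - 1795.6468 = 1897.6032 kJ

eta = 48.6197%, W = 1795.6468 kJ, Qc = 1897.6032 kJ


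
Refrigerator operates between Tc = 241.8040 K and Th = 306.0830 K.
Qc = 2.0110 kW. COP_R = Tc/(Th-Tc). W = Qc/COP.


COP = 241.8040 / 64.2790 = 3.7618
W = 2.0110 / 3.7618 = 0.5346 kW

COP = 3.7618, W = 0.5346 kW


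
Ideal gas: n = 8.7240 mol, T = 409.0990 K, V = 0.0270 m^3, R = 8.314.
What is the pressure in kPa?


P = nRT/V = 8.7240 * 8.314 * 409.0990 / 0.0270
= 29672.4970 / 0.0270 = 1098981.3713 Pa = 1098.9814 kPa

1098.9814 kPa


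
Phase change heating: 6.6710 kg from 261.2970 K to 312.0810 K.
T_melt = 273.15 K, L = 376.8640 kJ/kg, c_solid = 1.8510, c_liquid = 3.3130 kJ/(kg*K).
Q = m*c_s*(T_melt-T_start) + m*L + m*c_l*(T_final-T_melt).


Q1 (sensible, solid) = 6.6710 * 1.8510 * 11.8530 = 146.3611 kJ
Q2 (latent) = 6.6710 * 376.8640 = 2514.0597 kJ
Q3 (sensible, liquid) = 6.6710 * 3.3130 * 38.9310 = 860.4149 kJ
Q_total = 3520.8358 kJ

3520.8358 kJ


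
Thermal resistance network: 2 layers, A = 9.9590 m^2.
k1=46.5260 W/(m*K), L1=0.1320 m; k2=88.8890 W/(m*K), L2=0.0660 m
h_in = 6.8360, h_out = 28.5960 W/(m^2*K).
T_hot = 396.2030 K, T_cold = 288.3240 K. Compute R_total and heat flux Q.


R_conv_in = 1/(6.8360*9.9590) = 0.0147
R_1 = 0.1320/(46.5260*9.9590) = 0.0003
R_2 = 0.0660/(88.8890*9.9590) = 7.4556e-05
R_conv_out = 1/(28.5960*9.9590) = 0.0035
R_total = 0.0186 K/W
Q = 107.8790 / 0.0186 = 5812.6070 W

R_total = 0.0186 K/W, Q = 5812.6070 W


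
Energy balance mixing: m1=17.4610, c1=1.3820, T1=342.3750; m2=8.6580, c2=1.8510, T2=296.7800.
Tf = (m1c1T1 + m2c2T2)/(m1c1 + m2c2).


num = 13018.0699
den = 40.1571
Tf = 324.1789 K

324.1789 K


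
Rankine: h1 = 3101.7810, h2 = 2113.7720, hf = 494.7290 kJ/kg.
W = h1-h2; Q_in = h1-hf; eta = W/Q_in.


W = 988.0090 kJ/kg
Q_in = 2607.0520 kJ/kg
eta = 0.3790 = 37.8976%

eta = 37.8976%


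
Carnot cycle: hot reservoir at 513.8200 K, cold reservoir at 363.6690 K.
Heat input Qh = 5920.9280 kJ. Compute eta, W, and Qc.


eta = 1 - 363.6690/513.8200 = 0.2922
W = 0.2922 * 5920.9280 = 1730.2426 kJ
Qc = 5920.9280 - 1730.2426 = 4190.6854 kJ

eta = 29.2225%, W = 1730.2426 kJ, Qc = 4190.6854 kJ


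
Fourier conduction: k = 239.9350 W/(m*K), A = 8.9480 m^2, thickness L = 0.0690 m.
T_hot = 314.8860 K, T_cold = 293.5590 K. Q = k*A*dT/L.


dT = 21.3270 K
Q = 239.9350 * 8.9480 * 21.3270 / 0.0690 = 663590.6497 W

663590.6497 W


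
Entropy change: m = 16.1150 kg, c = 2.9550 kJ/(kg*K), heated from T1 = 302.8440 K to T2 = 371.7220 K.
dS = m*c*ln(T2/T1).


T2/T1 = 1.2274
ln(T2/T1) = 0.2049
dS = 16.1150 * 2.9550 * 0.2049 = 9.7587 kJ/K

9.7587 kJ/K


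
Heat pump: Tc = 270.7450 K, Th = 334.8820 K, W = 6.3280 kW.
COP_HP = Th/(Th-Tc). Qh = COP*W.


COP = 334.8820 / 64.1370 = 5.2214
Qh = 5.2214 * 6.3280 = 33.0407 kW

COP = 5.2214, Qh = 33.0407 kW


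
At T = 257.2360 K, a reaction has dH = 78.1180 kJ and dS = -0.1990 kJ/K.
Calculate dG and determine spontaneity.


T*dS = 257.2360 * -0.1990 = -51.1900 kJ
dG = 78.1180 + 51.1900 = 129.3080 kJ (non-spontaneous)

dG = 129.3080 kJ, non-spontaneous


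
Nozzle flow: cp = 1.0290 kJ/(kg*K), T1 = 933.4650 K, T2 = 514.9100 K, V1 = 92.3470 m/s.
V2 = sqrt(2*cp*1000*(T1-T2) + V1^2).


dT = 418.5550 K
2*cp*1000*dT = 861386.1900
V1^2 = 8527.9684
V2 = sqrt(869914.1584) = 932.6919 m/s

932.6919 m/s


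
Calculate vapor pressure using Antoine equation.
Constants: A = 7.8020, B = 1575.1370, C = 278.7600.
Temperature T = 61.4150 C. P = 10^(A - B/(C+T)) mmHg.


C+T = 340.1750
B/(C+T) = 4.6304
log10(P) = 7.8020 - 4.6304 = 3.1716
P = 10^3.1716 = 1484.6613 mmHg

1484.6613 mmHg


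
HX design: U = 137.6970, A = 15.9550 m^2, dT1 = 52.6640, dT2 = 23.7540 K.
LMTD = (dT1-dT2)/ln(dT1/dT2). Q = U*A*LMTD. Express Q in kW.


LMTD = 36.3108 K
Q = 137.6970 * 15.9550 * 36.3108 = 79773.2847 W = 79.7733 kW

79.7733 kW


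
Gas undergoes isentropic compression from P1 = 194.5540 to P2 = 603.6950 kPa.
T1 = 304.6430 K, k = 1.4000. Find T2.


(k-1)/k = 0.2857
(P2/P1)^exp = 1.3820
T2 = 304.6430 * 1.3820 = 421.0164 K

421.0164 K


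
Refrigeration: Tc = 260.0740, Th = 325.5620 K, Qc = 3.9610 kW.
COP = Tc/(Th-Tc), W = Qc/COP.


COP = 260.0740 / 65.4880 = 3.9713
W = 3.9610 / 3.9713 = 0.9974 kW

COP = 3.9713, W = 0.9974 kW


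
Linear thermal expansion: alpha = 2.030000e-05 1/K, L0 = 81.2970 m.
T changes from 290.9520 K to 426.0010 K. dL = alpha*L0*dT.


dT = 135.0490 K
dL = 2.030000e-05 * 81.2970 * 135.0490 = 0.222875 m
L_final = 81.519875 m

dL = 0.222875 m


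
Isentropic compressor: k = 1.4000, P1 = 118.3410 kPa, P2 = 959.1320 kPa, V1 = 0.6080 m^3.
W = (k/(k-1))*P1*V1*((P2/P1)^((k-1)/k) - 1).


(k-1)/k = 0.2857
(P2/P1)^exp = 1.8182
W = 3.5000 * 118.3410 * 0.6080 * (1.8182 - 1) = 206.0462 kJ

206.0462 kJ


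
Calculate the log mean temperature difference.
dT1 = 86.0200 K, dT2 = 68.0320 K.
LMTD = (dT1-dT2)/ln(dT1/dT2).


dT1/dT2 = 1.2644
ln(dT1/dT2) = 0.2346
LMTD = 17.9880 / 0.2346 = 76.6747 K

76.6747 K


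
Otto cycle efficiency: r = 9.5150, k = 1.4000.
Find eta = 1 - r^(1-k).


r^(k-1) = 2.4624
eta = 1 - 1/2.4624 = 0.5939 = 59.3897%

59.3897%


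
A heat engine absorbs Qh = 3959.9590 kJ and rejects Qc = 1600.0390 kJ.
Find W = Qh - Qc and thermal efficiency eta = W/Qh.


W = 3959.9590 - 1600.0390 = 2359.9200 kJ
eta = 2359.9200 / 3959.9590 = 0.5959 = 59.5946%

W = 2359.9200 kJ, eta = 59.5946%


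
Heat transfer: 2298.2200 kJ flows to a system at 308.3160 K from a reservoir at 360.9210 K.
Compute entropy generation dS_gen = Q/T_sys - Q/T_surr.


dS_sys = 2298.2200/308.3160 = 7.4541 kJ/K
dS_surr = -2298.2200/360.9210 = -6.3677 kJ/K
dS_gen = 7.4541 - 6.3677 = 1.0865 kJ/K (irreversible)

dS_gen = 1.0865 kJ/K, irreversible


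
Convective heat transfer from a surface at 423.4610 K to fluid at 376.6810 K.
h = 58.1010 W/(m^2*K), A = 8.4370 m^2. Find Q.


dT = 46.7800 K
Q = 58.1010 * 8.4370 * 46.7800 = 22931.4688 W

22931.4688 W


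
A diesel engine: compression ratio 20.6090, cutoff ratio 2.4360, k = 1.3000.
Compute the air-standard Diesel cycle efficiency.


r^(k-1) = 2.4787
rc^k = 3.1819
eta = 0.5285 = 52.8468%

52.8468%


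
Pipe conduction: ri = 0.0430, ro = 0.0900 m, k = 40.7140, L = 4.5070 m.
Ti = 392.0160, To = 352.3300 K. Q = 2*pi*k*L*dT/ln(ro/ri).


dT = 39.6860 K
ln(ro/ri) = 0.7386
Q = 2*pi*40.7140*4.5070*39.6860 / 0.7386 = 61948.9009 W

61948.9009 W


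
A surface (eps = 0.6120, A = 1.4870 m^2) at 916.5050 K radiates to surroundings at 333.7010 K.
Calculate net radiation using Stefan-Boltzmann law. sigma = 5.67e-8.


T^4 = 7.0557e+11
Tsurr^4 = 1.2400e+10
Q = 0.6120 * 5.67e-8 * 1.4870 * 6.9317e+11 = 35767.1464 W

35767.1464 W


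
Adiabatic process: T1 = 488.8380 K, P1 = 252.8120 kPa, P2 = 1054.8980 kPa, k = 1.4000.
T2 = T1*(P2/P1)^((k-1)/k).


(k-1)/k = 0.2857
(P2/P1)^exp = 1.5040
T2 = 488.8380 * 1.5040 = 735.2343 K

735.2343 K


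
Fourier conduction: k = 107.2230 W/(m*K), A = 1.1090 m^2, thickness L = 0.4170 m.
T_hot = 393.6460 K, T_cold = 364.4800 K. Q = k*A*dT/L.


dT = 29.1660 K
Q = 107.2230 * 1.1090 * 29.1660 / 0.4170 = 8316.8777 W

8316.8777 W


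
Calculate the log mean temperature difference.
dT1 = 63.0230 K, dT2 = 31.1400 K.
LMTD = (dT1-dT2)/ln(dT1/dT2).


dT1/dT2 = 2.0239
ln(dT1/dT2) = 0.7050
LMTD = 31.8830 / 0.7050 = 45.2237 K

45.2237 K


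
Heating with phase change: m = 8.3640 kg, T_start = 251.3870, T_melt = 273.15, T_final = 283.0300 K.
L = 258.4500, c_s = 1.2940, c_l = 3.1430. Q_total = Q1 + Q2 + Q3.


Q1 (sensible, solid) = 8.3640 * 1.2940 * 21.7630 = 235.5413 kJ
Q2 (latent) = 8.3640 * 258.4500 = 2161.6758 kJ
Q3 (sensible, liquid) = 8.3640 * 3.1430 * 9.8800 = 259.7260 kJ
Q_total = 2656.9431 kJ

2656.9431 kJ


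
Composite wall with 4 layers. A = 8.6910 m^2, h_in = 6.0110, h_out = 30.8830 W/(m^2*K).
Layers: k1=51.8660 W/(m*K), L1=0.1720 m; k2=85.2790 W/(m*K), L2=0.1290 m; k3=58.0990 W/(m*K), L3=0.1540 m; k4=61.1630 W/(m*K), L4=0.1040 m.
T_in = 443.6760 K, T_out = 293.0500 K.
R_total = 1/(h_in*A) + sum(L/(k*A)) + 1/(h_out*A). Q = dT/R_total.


R_conv_in = 1/(6.0110*8.6910) = 0.0191
R_1 = 0.1720/(51.8660*8.6910) = 0.0004
R_2 = 0.1290/(85.2790*8.6910) = 0.0002
R_3 = 0.1540/(58.0990*8.6910) = 0.0003
R_4 = 0.1040/(61.1630*8.6910) = 0.0002
R_conv_out = 1/(30.8830*8.6910) = 0.0037
R_total = 0.0239 K/W
Q = 150.6260 / 0.0239 = 6296.0691 W

R_total = 0.0239 K/W, Q = 6296.0691 W


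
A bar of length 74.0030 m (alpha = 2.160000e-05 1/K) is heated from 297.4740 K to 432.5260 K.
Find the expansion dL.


dT = 135.0520 K
dL = 2.160000e-05 * 74.0030 * 135.0520 = 0.215876 m
L_final = 74.218876 m

dL = 0.215876 m


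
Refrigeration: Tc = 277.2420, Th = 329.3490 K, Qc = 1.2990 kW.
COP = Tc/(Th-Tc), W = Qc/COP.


COP = 277.2420 / 52.1070 = 5.3206
W = 1.2990 / 5.3206 = 0.2441 kW

COP = 5.3206, W = 0.2441 kW


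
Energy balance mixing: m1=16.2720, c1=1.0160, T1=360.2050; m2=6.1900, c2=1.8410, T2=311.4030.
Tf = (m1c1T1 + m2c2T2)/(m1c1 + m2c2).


num = 9503.7190
den = 27.9281
Tf = 340.2918 K

340.2918 K


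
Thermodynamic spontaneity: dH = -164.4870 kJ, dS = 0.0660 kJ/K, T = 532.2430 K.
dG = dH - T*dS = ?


T*dS = 532.2430 * 0.0660 = 35.1280 kJ
dG = -164.4870 - 35.1280 = -199.6150 kJ (spontaneous)

dG = -199.6150 kJ, spontaneous


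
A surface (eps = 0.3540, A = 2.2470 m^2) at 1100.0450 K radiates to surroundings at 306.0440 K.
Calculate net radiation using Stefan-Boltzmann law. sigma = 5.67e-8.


T^4 = 1.4643e+12
Tsurr^4 = 8.7727e+09
Q = 0.3540 * 5.67e-8 * 2.2470 * 1.4556e+12 = 65648.0075 W

65648.0075 W


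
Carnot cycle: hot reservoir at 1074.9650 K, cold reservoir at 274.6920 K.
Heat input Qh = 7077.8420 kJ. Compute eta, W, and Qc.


eta = 1 - 274.6920/1074.9650 = 0.7445
W = 0.7445 * 7077.8420 = 5269.2003 kJ
Qc = 7077.8420 - 5269.2003 = 1808.6417 kJ

eta = 74.4464%, W = 5269.2003 kJ, Qc = 1808.6417 kJ


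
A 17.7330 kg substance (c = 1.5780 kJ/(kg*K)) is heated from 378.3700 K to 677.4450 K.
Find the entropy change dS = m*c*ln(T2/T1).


T2/T1 = 1.7904
ln(T2/T1) = 0.5825
dS = 17.7330 * 1.5780 * 0.5825 = 16.2987 kJ/K

16.2987 kJ/K


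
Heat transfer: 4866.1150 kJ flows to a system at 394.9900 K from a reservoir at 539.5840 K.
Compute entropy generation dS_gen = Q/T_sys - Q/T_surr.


dS_sys = 4866.1150/394.9900 = 12.3196 kJ/K
dS_surr = -4866.1150/539.5840 = -9.0183 kJ/K
dS_gen = 12.3196 - 9.0183 = 3.3013 kJ/K (irreversible)

dS_gen = 3.3013 kJ/K, irreversible


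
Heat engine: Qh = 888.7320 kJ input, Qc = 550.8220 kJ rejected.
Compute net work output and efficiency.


W = 888.7320 - 550.8220 = 337.9100 kJ
eta = 337.9100 / 888.7320 = 0.3802 = 38.0216%

W = 337.9100 kJ, eta = 38.0216%


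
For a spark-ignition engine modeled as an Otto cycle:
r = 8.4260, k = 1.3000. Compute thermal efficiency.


r^(k-1) = 1.8953
eta = 1 - 1/1.8953 = 0.4724 = 47.2389%

47.2389%


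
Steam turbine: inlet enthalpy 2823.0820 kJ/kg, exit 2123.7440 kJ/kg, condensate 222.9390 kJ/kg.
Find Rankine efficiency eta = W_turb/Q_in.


W = 699.3380 kJ/kg
Q_in = 2600.1430 kJ/kg
eta = 0.2690 = 26.8961%

eta = 26.8961%


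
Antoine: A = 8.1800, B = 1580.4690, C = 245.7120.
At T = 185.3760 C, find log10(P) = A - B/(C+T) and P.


C+T = 431.0880
B/(C+T) = 3.6662
log10(P) = 8.1800 - 3.6662 = 4.5138
P = 10^4.5138 = 32641.2754 mmHg

32641.2754 mmHg


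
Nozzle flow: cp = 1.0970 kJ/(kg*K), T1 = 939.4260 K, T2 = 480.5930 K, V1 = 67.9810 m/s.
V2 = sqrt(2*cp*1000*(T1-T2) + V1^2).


dT = 458.8330 K
2*cp*1000*dT = 1006679.6020
V1^2 = 4621.4164
V2 = sqrt(1011301.0184) = 1005.6346 m/s

1005.6346 m/s


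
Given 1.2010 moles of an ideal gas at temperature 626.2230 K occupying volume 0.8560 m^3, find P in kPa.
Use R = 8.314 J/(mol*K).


P = nRT/V = 1.2010 * 8.314 * 626.2230 / 0.8560
= 6252.9080 / 0.8560 = 7304.7991 Pa = 7.3048 kPa

7.3048 kPa


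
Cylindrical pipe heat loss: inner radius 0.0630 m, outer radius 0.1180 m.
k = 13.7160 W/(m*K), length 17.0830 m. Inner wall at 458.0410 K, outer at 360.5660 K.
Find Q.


dT = 97.4750 K
ln(ro/ri) = 0.6275
Q = 2*pi*13.7160*17.0830*97.4750 / 0.6275 = 228673.8302 W

228673.8302 W


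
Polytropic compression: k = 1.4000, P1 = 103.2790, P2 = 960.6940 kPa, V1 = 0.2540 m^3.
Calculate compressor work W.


(k-1)/k = 0.2857
(P2/P1)^exp = 1.8912
W = 3.5000 * 103.2790 * 0.2540 * (1.8912 - 1) = 81.8246 kJ

81.8246 kJ


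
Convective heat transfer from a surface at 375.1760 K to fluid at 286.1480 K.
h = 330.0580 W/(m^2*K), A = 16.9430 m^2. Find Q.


dT = 89.0280 K
Q = 330.0580 * 16.9430 * 89.0280 = 497859.9506 W

497859.9506 W


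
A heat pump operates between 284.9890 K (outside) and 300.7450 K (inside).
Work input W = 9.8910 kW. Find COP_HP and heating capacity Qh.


COP = 300.7450 / 15.7560 = 19.0876
Qh = 19.0876 * 9.8910 = 188.7959 kW

COP = 19.0876, Qh = 188.7959 kW


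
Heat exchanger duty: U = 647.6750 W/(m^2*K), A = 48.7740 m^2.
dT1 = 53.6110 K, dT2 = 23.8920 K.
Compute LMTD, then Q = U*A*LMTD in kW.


LMTD = 36.7714 K
Q = 647.6750 * 48.7740 * 36.7714 = 1161596.1388 W = 1161.5961 kW

1161.5961 kW


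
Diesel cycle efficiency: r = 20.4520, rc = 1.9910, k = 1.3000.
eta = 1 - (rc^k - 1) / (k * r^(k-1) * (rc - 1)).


r^(k-1) = 2.4730
rc^k = 2.4479
eta = 0.5455 = 54.5536%

54.5536%


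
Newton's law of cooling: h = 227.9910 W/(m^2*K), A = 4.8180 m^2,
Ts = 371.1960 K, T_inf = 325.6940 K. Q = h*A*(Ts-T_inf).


dT = 45.5020 K
Q = 227.9910 * 4.8180 * 45.5020 = 49982.1560 W

49982.1560 W


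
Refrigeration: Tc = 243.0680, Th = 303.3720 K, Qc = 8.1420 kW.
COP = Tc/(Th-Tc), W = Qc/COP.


COP = 243.0680 / 60.3040 = 4.0307
W = 8.1420 / 4.0307 = 2.0200 kW

COP = 4.0307, W = 2.0200 kW


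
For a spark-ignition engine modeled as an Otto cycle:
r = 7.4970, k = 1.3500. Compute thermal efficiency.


r^(k-1) = 2.0240
eta = 1 - 1/2.0240 = 0.5059 = 50.5929%

50.5929%


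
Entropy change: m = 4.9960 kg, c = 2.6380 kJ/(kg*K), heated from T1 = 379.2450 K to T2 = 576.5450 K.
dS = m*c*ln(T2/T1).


T2/T1 = 1.5202
ln(T2/T1) = 0.4189
dS = 4.9960 * 2.6380 * 0.4189 = 5.5205 kJ/K

5.5205 kJ/K


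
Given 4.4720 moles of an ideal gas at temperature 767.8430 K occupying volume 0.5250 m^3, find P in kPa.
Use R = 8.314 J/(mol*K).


P = nRT/V = 4.4720 * 8.314 * 767.8430 / 0.5250
= 28548.5625 / 0.5250 = 54378.2142 Pa = 54.3782 kPa

54.3782 kPa


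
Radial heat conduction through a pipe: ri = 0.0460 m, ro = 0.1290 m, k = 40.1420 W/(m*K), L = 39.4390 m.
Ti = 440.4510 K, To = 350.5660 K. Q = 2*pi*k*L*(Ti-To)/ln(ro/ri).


dT = 89.8850 K
ln(ro/ri) = 1.0312
Q = 2*pi*40.1420*39.4390*89.8850 / 1.0312 = 867084.2514 W

867084.2514 W


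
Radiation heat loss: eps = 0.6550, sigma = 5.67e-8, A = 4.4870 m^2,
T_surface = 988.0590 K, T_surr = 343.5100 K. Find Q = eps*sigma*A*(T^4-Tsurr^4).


T^4 = 9.5308e+11
Tsurr^4 = 1.3924e+10
Q = 0.6550 * 5.67e-8 * 4.4870 * 9.3916e+11 = 156502.2016 W

156502.2016 W


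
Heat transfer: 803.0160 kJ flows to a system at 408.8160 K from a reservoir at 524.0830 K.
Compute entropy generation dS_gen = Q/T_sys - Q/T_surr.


dS_sys = 803.0160/408.8160 = 1.9642 kJ/K
dS_surr = -803.0160/524.0830 = -1.5322 kJ/K
dS_gen = 1.9642 - 1.5322 = 0.4320 kJ/K (irreversible)

dS_gen = 0.4320 kJ/K, irreversible


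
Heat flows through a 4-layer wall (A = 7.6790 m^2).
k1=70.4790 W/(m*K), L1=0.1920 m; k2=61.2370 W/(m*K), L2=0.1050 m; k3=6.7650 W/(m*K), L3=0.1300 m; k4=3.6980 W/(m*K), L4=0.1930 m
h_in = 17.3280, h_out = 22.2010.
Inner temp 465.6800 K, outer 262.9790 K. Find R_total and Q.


R_conv_in = 1/(17.3280*7.6790) = 0.0075
R_1 = 0.1920/(70.4790*7.6790) = 0.0004
R_2 = 0.1050/(61.2370*7.6790) = 0.0002
R_3 = 0.1300/(6.7650*7.6790) = 0.0025
R_4 = 0.1930/(3.6980*7.6790) = 0.0068
R_conv_out = 1/(22.2010*7.6790) = 0.0059
R_total = 0.0233 K/W
Q = 202.7010 / 0.0233 = 8715.2899 W

R_total = 0.0233 K/W, Q = 8715.2899 W


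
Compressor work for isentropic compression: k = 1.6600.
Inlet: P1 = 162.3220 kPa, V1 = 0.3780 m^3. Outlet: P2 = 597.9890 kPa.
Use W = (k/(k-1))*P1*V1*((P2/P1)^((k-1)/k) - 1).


(k-1)/k = 0.3976
(P2/P1)^exp = 1.6794
W = 2.5152 * 162.3220 * 0.3780 * (1.6794 - 1) = 104.8522 kJ

104.8522 kJ


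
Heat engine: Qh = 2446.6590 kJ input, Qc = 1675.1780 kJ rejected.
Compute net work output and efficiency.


W = 2446.6590 - 1675.1780 = 771.4810 kJ
eta = 771.4810 / 2446.6590 = 0.3153 = 31.5320%

W = 771.4810 kJ, eta = 31.5320%


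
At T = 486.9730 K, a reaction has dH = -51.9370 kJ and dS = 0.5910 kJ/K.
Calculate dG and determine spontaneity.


T*dS = 486.9730 * 0.5910 = 287.8010 kJ
dG = -51.9370 - 287.8010 = -339.7380 kJ (spontaneous)

dG = -339.7380 kJ, spontaneous


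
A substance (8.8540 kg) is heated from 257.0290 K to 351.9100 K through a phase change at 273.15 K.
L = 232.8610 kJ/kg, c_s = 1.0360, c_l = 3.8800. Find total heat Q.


Q1 (sensible, solid) = 8.8540 * 1.0360 * 16.1210 = 147.8738 kJ
Q2 (latent) = 8.8540 * 232.8610 = 2061.7513 kJ
Q3 (sensible, liquid) = 8.8540 * 3.8800 * 78.7600 = 2705.6832 kJ
Q_total = 4915.3083 kJ

4915.3083 kJ


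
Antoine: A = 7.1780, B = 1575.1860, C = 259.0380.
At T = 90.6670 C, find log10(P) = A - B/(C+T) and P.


C+T = 349.7050
B/(C+T) = 4.5043
log10(P) = 7.1780 - 4.5043 = 2.6737
P = 10^2.6737 = 471.7067 mmHg

471.7067 mmHg


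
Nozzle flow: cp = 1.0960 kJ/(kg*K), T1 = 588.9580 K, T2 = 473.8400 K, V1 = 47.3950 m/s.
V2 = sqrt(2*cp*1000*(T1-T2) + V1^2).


dT = 115.1180 K
2*cp*1000*dT = 252338.6560
V1^2 = 2246.2860
V2 = sqrt(254584.9420) = 504.5641 m/s

504.5641 m/s


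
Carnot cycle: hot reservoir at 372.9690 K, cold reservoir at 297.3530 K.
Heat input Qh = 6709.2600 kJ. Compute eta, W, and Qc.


eta = 1 - 297.3530/372.9690 = 0.2027
W = 0.2027 * 6709.2600 = 1360.2401 kJ
Qc = 6709.2600 - 1360.2401 = 5349.0199 kJ

eta = 20.2741%, W = 1360.2401 kJ, Qc = 5349.0199 kJ


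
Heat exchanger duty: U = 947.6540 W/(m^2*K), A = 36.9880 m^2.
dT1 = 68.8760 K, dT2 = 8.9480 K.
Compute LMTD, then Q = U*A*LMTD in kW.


LMTD = 29.3638 K
Q = 947.6540 * 36.9880 * 29.3638 = 1029256.0860 W = 1029.2561 kW

1029.2561 kW


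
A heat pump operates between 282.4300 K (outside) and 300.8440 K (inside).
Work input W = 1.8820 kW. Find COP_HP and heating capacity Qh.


COP = 300.8440 / 18.4140 = 16.3378
Qh = 16.3378 * 1.8820 = 30.7477 kW

COP = 16.3378, Qh = 30.7477 kW


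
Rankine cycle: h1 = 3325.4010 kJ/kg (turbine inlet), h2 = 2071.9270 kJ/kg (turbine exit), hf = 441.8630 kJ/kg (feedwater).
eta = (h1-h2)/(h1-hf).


W = 1253.4740 kJ/kg
Q_in = 2883.5380 kJ/kg
eta = 0.4347 = 43.4700%

eta = 43.4700%


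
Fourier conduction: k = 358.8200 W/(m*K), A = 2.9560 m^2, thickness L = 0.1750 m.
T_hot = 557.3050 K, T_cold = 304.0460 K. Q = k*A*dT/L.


dT = 253.2590 K
Q = 358.8200 * 2.9560 * 253.2590 / 0.1750 = 1534998.3416 W

1534998.3416 W


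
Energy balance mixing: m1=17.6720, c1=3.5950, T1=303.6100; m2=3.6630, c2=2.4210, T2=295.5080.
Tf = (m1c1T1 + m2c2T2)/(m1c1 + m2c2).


num = 21909.1996
den = 72.3990
Tf = 302.6176 K

302.6176 K


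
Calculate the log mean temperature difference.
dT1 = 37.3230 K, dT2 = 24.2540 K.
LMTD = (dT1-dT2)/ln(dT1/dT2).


dT1/dT2 = 1.5388
ln(dT1/dT2) = 0.4310
LMTD = 13.0690 / 0.4310 = 30.3205 K

30.3205 K


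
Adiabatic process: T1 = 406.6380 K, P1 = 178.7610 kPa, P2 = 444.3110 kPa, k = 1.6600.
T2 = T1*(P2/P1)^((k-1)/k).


(k-1)/k = 0.3976
(P2/P1)^exp = 1.4362
T2 = 406.6380 * 1.4362 = 584.0108 K

584.0108 K


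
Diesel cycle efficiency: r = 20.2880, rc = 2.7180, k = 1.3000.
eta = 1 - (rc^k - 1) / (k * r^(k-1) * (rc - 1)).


r^(k-1) = 2.4670
rc^k = 3.6688
eta = 0.5156 = 51.5629%

51.5629%


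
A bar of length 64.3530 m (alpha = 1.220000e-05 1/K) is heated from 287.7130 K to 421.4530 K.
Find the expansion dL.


dT = 133.7400 K
dL = 1.220000e-05 * 64.3530 * 133.7400 = 0.105000 m
L_final = 64.458000 m

dL = 0.105000 m


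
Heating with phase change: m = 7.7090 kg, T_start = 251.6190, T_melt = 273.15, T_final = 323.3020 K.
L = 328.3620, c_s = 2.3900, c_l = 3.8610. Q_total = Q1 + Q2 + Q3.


Q1 (sensible, solid) = 7.7090 * 2.3900 * 21.5310 = 396.6981 kJ
Q2 (latent) = 7.7090 * 328.3620 = 2531.3427 kJ
Q3 (sensible, liquid) = 7.7090 * 3.8610 * 50.1520 = 1492.7466 kJ
Q_total = 4420.7874 kJ

4420.7874 kJ


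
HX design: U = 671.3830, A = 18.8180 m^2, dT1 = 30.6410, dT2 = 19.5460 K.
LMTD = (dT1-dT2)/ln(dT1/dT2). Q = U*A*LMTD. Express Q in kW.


LMTD = 24.6792 K
Q = 671.3830 * 18.8180 * 24.6792 = 311799.4980 W = 311.7995 kW

311.7995 kW


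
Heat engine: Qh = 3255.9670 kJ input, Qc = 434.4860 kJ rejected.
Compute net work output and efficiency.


W = 3255.9670 - 434.4860 = 2821.4810 kJ
eta = 2821.4810 / 3255.9670 = 0.8666 = 86.6557%

W = 2821.4810 kJ, eta = 86.6557%


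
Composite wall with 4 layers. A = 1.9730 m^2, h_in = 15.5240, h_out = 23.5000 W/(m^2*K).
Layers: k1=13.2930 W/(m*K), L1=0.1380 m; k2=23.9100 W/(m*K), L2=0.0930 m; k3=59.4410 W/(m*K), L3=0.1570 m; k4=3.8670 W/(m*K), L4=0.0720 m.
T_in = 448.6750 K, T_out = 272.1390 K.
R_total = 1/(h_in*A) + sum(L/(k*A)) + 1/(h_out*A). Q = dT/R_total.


R_conv_in = 1/(15.5240*1.9730) = 0.0326
R_1 = 0.1380/(13.2930*1.9730) = 0.0053
R_2 = 0.0930/(23.9100*1.9730) = 0.0020
R_3 = 0.1570/(59.4410*1.9730) = 0.0013
R_4 = 0.0720/(3.8670*1.9730) = 0.0094
R_conv_out = 1/(23.5000*1.9730) = 0.0216
R_total = 0.0722 K/W
Q = 176.5360 / 0.0722 = 2444.2334 W

R_total = 0.0722 K/W, Q = 2444.2334 W


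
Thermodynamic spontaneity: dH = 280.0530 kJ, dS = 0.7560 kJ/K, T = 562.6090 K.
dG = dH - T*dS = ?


T*dS = 562.6090 * 0.7560 = 425.3324 kJ
dG = 280.0530 - 425.3324 = -145.2794 kJ (spontaneous)

dG = -145.2794 kJ, spontaneous


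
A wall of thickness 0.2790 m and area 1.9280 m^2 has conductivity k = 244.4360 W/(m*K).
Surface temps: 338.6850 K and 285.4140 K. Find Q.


dT = 53.2710 K
Q = 244.4360 * 1.9280 * 53.2710 / 0.2790 = 89982.6634 W

89982.6634 W


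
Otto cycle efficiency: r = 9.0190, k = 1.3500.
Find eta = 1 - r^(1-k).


r^(k-1) = 2.1593
eta = 1 - 1/2.1593 = 0.5369 = 53.6879%

53.6879%


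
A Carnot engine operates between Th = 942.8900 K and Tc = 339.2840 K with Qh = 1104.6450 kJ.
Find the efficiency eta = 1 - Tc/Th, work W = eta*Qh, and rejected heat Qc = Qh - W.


eta = 1 - 339.2840/942.8900 = 0.6402
W = 0.6402 * 1104.6450 = 707.1560 kJ
Qc = 1104.6450 - 707.1560 = 397.4890 kJ

eta = 64.0166%, W = 707.1560 kJ, Qc = 397.4890 kJ


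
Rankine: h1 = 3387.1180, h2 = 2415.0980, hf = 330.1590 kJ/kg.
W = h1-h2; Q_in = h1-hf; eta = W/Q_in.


W = 972.0200 kJ/kg
Q_in = 3056.9590 kJ/kg
eta = 0.3180 = 31.7970%

eta = 31.7970%


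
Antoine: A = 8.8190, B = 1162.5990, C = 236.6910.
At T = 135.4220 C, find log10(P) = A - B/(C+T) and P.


C+T = 372.1130
B/(C+T) = 3.1243
log10(P) = 8.8190 - 3.1243 = 5.6947
P = 10^5.6947 = 495088.5977 mmHg

495088.5977 mmHg


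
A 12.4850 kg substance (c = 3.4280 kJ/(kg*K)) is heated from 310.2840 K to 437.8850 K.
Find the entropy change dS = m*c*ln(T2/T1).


T2/T1 = 1.4112
ln(T2/T1) = 0.3445
dS = 12.4850 * 3.4280 * 0.3445 = 14.7428 kJ/K

14.7428 kJ/K


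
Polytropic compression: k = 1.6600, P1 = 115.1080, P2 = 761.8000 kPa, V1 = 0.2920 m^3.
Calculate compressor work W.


(k-1)/k = 0.3976
(P2/P1)^exp = 2.1199
W = 2.5152 * 115.1080 * 0.2920 * (2.1199 - 1) = 94.6747 kJ

94.6747 kJ


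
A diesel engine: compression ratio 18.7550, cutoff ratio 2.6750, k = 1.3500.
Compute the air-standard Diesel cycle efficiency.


r^(k-1) = 2.7899
rc^k = 3.7747
eta = 0.5602 = 56.0172%

56.0172%


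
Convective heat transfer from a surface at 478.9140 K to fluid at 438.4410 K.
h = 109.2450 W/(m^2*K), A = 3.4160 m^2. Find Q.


dT = 40.4730 K
Q = 109.2450 * 3.4160 * 40.4730 = 15103.7514 W

15103.7514 W


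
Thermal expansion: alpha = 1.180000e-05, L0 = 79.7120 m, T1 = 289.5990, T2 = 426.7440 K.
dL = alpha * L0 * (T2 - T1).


dT = 137.1450 K
dL = 1.180000e-05 * 79.7120 * 137.1450 = 0.128999 m
L_final = 79.840999 m

dL = 0.128999 m


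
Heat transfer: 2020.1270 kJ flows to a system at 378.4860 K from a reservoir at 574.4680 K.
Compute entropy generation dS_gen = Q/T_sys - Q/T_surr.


dS_sys = 2020.1270/378.4860 = 5.3374 kJ/K
dS_surr = -2020.1270/574.4680 = -3.5165 kJ/K
dS_gen = 5.3374 - 3.5165 = 1.8209 kJ/K (irreversible)

dS_gen = 1.8209 kJ/K, irreversible


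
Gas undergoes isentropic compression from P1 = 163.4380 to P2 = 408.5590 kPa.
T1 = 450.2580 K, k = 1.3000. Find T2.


(k-1)/k = 0.2308
(P2/P1)^exp = 1.2354
T2 = 450.2580 * 1.2354 = 556.2691 K

556.2691 K


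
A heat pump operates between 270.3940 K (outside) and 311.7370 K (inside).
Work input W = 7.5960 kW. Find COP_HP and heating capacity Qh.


COP = 311.7370 / 41.3430 = 7.5403
Qh = 7.5403 * 7.5960 = 57.2758 kW

COP = 7.5403, Qh = 57.2758 kW


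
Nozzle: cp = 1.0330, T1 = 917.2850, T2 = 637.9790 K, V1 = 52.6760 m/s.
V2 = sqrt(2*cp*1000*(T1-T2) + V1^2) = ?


dT = 279.3060 K
2*cp*1000*dT = 577046.1960
V1^2 = 2774.7610
V2 = sqrt(579820.9570) = 761.4598 m/s

761.4598 m/s
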